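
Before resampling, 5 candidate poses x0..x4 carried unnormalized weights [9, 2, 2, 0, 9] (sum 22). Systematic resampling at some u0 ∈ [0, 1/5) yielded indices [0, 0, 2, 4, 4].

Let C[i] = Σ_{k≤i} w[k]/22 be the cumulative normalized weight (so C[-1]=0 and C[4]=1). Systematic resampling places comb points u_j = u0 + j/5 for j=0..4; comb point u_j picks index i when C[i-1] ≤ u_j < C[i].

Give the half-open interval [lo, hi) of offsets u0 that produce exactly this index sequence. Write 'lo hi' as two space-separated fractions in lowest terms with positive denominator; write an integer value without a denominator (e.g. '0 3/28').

C = [9/22, 1/2, 13/22, 13/22, 1]
j=0 picked index 0: u0 ∈ [0, 9/22)
j=1 picked index 0: u0 ∈ [-1/5, 23/110)
j=2 picked index 2: u0 ∈ [1/10, 21/110)
j=3 picked index 4: u0 ∈ [-1/110, 2/5)
j=4 picked index 4: u0 ∈ [-23/110, 1/5)
intersection: [1/10, 21/110)

1/10 21/110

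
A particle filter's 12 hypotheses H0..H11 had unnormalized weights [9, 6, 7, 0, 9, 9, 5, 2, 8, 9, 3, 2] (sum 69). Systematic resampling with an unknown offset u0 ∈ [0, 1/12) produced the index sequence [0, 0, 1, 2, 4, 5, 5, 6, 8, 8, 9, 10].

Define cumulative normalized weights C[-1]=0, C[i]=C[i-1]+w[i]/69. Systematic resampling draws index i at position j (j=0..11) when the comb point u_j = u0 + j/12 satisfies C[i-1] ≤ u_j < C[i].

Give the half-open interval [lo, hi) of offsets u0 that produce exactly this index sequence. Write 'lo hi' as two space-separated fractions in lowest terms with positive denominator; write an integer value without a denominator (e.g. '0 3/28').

C = [3/23, 5/23, 22/69, 22/69, 31/69, 40/69, 15/23, 47/69, 55/69, 64/69, 67/69, 1]
j=0 picked index 0: u0 ∈ [0, 3/23)
j=1 picked index 0: u0 ∈ [-1/12, 13/276)
j=2 picked index 1: u0 ∈ [-5/138, 7/138)
j=3 picked index 2: u0 ∈ [-3/92, 19/276)
j=4 picked index 4: u0 ∈ [-1/69, 8/69)
j=5 picked index 5: u0 ∈ [3/92, 15/92)
j=6 picked index 5: u0 ∈ [-7/138, 11/138)
j=7 picked index 6: u0 ∈ [-1/276, 19/276)
j=8 picked index 8: u0 ∈ [1/69, 3/23)
j=9 picked index 8: u0 ∈ [-19/276, 13/276)
j=10 picked index 9: u0 ∈ [-5/138, 13/138)
j=11 picked index 10: u0 ∈ [1/92, 5/92)
intersection: [3/92, 13/276)

3/92 13/276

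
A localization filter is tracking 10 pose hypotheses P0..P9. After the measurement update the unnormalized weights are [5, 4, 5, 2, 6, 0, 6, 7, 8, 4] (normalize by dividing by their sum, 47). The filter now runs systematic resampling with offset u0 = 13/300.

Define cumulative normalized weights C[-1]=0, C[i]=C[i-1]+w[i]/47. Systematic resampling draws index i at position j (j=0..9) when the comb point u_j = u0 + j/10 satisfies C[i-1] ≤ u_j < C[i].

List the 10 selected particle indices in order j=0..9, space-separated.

0 1 2 4 4 6 7 7 8 9

C = [5/47, 9/47, 14/47, 16/47, 22/47, 22/47, 28/47, 35/47, 43/47, 1]
j=0: u_0=13/300 ∈ [0, 5/47) → index 0
j=1: u_1=43/300 ∈ [5/47, 9/47) → index 1
j=2: u_2=73/300 ∈ [9/47, 14/47) → index 2
j=3: u_3=103/300 ∈ [16/47, 22/47) → index 4
j=4: u_4=133/300 ∈ [16/47, 22/47) → index 4
j=5: u_5=163/300 ∈ [22/47, 28/47) → index 6
j=6: u_6=193/300 ∈ [28/47, 35/47) → index 7
j=7: u_7=223/300 ∈ [28/47, 35/47) → index 7
j=8: u_8=253/300 ∈ [35/47, 43/47) → index 8
j=9: u_9=283/300 ∈ [43/47, 1) → index 9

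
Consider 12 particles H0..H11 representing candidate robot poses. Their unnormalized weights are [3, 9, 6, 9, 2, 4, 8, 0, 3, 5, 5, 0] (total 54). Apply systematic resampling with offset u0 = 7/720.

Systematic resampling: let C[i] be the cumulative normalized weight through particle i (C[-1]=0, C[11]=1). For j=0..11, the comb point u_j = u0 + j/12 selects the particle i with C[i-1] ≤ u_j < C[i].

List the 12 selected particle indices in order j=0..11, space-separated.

C = [1/18, 2/9, 1/3, 1/2, 29/54, 11/18, 41/54, 41/54, 22/27, 49/54, 1, 1]
j=0: u_0=7/720 ∈ [0, 1/18) → index 0
j=1: u_1=67/720 ∈ [1/18, 2/9) → index 1
j=2: u_2=127/720 ∈ [1/18, 2/9) → index 1
j=3: u_3=187/720 ∈ [2/9, 1/3) → index 2
j=4: u_4=247/720 ∈ [1/3, 1/2) → index 3
j=5: u_5=307/720 ∈ [1/3, 1/2) → index 3
j=6: u_6=367/720 ∈ [1/2, 29/54) → index 4
j=7: u_7=427/720 ∈ [29/54, 11/18) → index 5
j=8: u_8=487/720 ∈ [11/18, 41/54) → index 6
j=9: u_9=547/720 ∈ [41/54, 22/27) → index 8
j=10: u_10=607/720 ∈ [22/27, 49/54) → index 9
j=11: u_11=667/720 ∈ [49/54, 1) → index 10

0 1 1 2 3 3 4 5 6 8 9 10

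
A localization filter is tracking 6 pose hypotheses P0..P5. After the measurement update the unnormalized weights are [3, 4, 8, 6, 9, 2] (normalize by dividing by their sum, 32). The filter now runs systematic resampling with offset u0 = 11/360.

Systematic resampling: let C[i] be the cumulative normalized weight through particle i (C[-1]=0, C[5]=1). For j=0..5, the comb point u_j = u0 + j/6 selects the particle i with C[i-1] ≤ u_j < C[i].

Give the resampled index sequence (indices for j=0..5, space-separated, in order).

C = [3/32, 7/32, 15/32, 21/32, 15/16, 1]
j=0: u_0=11/360 ∈ [0, 3/32) → index 0
j=1: u_1=71/360 ∈ [3/32, 7/32) → index 1
j=2: u_2=131/360 ∈ [7/32, 15/32) → index 2
j=3: u_3=191/360 ∈ [15/32, 21/32) → index 3
j=4: u_4=251/360 ∈ [21/32, 15/16) → index 4
j=5: u_5=311/360 ∈ [21/32, 15/16) → index 4

0 1 2 3 4 4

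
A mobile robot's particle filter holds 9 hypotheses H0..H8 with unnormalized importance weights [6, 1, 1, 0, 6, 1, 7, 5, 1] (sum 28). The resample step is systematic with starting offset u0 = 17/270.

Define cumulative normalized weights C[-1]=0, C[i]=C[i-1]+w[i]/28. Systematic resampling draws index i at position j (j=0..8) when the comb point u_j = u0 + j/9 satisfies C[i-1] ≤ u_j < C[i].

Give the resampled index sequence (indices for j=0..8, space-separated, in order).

C = [3/14, 1/4, 2/7, 2/7, 1/2, 15/28, 11/14, 27/28, 1]
j=0: u_0=17/270 ∈ [0, 3/14) → index 0
j=1: u_1=47/270 ∈ [0, 3/14) → index 0
j=2: u_2=77/270 ∈ [1/4, 2/7) → index 2
j=3: u_3=107/270 ∈ [2/7, 1/2) → index 4
j=4: u_4=137/270 ∈ [1/2, 15/28) → index 5
j=5: u_5=167/270 ∈ [15/28, 11/14) → index 6
j=6: u_6=197/270 ∈ [15/28, 11/14) → index 6
j=7: u_7=227/270 ∈ [11/14, 27/28) → index 7
j=8: u_8=257/270 ∈ [11/14, 27/28) → index 7

0 0 2 4 5 6 6 7 7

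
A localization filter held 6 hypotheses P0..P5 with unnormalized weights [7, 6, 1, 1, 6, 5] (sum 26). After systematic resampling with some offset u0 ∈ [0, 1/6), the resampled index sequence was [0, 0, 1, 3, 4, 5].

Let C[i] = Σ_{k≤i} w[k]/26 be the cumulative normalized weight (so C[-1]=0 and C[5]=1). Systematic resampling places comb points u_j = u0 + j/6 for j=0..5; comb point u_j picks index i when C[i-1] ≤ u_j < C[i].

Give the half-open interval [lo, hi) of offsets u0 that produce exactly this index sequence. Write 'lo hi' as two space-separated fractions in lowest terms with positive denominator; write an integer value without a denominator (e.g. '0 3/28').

C = [7/26, 1/2, 7/13, 15/26, 21/26, 1]
j=0 picked index 0: u0 ∈ [0, 7/26)
j=1 picked index 0: u0 ∈ [-1/6, 4/39)
j=2 picked index 1: u0 ∈ [-5/78, 1/6)
j=3 picked index 3: u0 ∈ [1/26, 1/13)
j=4 picked index 4: u0 ∈ [-7/78, 11/78)
j=5 picked index 5: u0 ∈ [-1/39, 1/6)
intersection: [1/26, 1/13)

1/26 1/13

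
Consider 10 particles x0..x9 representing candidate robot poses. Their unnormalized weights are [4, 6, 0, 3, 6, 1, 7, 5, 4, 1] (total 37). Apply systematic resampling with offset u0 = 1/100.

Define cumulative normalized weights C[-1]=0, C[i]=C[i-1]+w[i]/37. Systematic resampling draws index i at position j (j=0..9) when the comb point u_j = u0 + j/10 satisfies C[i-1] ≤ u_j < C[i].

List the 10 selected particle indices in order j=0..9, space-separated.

C = [4/37, 10/37, 10/37, 13/37, 19/37, 20/37, 27/37, 32/37, 36/37, 1]
j=0: u_0=1/100 ∈ [0, 4/37) → index 0
j=1: u_1=11/100 ∈ [4/37, 10/37) → index 1
j=2: u_2=21/100 ∈ [4/37, 10/37) → index 1
j=3: u_3=31/100 ∈ [10/37, 13/37) → index 3
j=4: u_4=41/100 ∈ [13/37, 19/37) → index 4
j=5: u_5=51/100 ∈ [13/37, 19/37) → index 4
j=6: u_6=61/100 ∈ [20/37, 27/37) → index 6
j=7: u_7=71/100 ∈ [20/37, 27/37) → index 6
j=8: u_8=81/100 ∈ [27/37, 32/37) → index 7
j=9: u_9=91/100 ∈ [32/37, 36/37) → index 8

0 1 1 3 4 4 6 6 7 8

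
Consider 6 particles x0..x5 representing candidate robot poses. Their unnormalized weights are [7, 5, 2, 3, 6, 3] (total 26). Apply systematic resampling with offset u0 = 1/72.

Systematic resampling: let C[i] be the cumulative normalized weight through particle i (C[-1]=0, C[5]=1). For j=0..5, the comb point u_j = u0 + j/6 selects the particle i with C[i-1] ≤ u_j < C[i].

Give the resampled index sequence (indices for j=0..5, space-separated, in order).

0 0 1 2 4 4

C = [7/26, 6/13, 7/13, 17/26, 23/26, 1]
j=0: u_0=1/72 ∈ [0, 7/26) → index 0
j=1: u_1=13/72 ∈ [0, 7/26) → index 0
j=2: u_2=25/72 ∈ [7/26, 6/13) → index 1
j=3: u_3=37/72 ∈ [6/13, 7/13) → index 2
j=4: u_4=49/72 ∈ [17/26, 23/26) → index 4
j=5: u_5=61/72 ∈ [17/26, 23/26) → index 4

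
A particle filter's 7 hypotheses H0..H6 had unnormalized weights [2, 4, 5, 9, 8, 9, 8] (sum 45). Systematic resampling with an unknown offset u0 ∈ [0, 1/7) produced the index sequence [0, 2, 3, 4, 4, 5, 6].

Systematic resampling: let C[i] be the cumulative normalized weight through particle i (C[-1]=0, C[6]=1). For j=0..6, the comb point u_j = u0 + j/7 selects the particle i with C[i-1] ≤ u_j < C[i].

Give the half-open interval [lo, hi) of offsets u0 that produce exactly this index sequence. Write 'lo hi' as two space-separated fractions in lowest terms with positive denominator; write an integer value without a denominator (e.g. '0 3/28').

C = [2/45, 2/15, 11/45, 4/9, 28/45, 37/45, 1]
j=0 picked index 0: u0 ∈ [0, 2/45)
j=1 picked index 2: u0 ∈ [-1/105, 32/315)
j=2 picked index 3: u0 ∈ [-13/315, 10/63)
j=3 picked index 4: u0 ∈ [1/63, 61/315)
j=4 picked index 4: u0 ∈ [-8/63, 16/315)
j=5 picked index 5: u0 ∈ [-29/315, 34/315)
j=6 picked index 6: u0 ∈ [-11/315, 1/7)
intersection: [1/63, 2/45)

1/63 2/45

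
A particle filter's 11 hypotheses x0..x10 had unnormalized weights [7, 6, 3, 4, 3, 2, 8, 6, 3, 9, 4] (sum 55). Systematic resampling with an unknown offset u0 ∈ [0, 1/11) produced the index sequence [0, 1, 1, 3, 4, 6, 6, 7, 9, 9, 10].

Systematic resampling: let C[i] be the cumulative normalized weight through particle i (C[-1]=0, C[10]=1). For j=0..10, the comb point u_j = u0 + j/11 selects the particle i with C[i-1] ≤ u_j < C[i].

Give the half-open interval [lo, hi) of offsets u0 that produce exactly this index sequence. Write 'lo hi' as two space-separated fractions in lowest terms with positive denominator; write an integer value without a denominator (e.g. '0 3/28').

C = [7/55, 13/55, 16/55, 4/11, 23/55, 5/11, 3/5, 39/55, 42/55, 51/55, 1]
j=0 picked index 0: u0 ∈ [0, 7/55)
j=1 picked index 1: u0 ∈ [2/55, 8/55)
j=2 picked index 1: u0 ∈ [-3/55, 3/55)
j=3 picked index 3: u0 ∈ [1/55, 1/11)
j=4 picked index 4: u0 ∈ [0, 3/55)
j=5 picked index 6: u0 ∈ [0, 8/55)
j=6 picked index 6: u0 ∈ [-1/11, 3/55)
j=7 picked index 7: u0 ∈ [-2/55, 4/55)
j=8 picked index 9: u0 ∈ [2/55, 1/5)
j=9 picked index 9: u0 ∈ [-3/55, 6/55)
j=10 picked index 10: u0 ∈ [1/55, 1/11)
intersection: [2/55, 3/55)

2/55 3/55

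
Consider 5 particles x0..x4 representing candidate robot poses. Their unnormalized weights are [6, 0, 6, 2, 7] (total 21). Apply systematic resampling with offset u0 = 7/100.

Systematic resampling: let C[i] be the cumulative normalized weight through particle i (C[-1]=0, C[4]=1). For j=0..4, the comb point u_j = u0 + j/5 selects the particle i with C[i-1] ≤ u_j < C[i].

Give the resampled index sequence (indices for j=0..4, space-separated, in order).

0 0 2 4 4

C = [2/7, 2/7, 4/7, 2/3, 1]
j=0: u_0=7/100 ∈ [0, 2/7) → index 0
j=1: u_1=27/100 ∈ [0, 2/7) → index 0
j=2: u_2=47/100 ∈ [2/7, 4/7) → index 2
j=3: u_3=67/100 ∈ [2/3, 1) → index 4
j=4: u_4=87/100 ∈ [2/3, 1) → index 4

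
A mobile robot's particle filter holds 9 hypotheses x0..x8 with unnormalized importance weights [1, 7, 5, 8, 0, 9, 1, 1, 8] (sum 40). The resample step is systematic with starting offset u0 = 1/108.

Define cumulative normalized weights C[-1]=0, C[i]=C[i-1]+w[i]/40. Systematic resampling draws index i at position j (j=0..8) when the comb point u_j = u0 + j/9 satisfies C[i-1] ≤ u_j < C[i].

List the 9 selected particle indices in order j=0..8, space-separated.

C = [1/40, 1/5, 13/40, 21/40, 21/40, 3/4, 31/40, 4/5, 1]
j=0: u_0=1/108 ∈ [0, 1/40) → index 0
j=1: u_1=13/108 ∈ [1/40, 1/5) → index 1
j=2: u_2=25/108 ∈ [1/5, 13/40) → index 2
j=3: u_3=37/108 ∈ [13/40, 21/40) → index 3
j=4: u_4=49/108 ∈ [13/40, 21/40) → index 3
j=5: u_5=61/108 ∈ [21/40, 3/4) → index 5
j=6: u_6=73/108 ∈ [21/40, 3/4) → index 5
j=7: u_7=85/108 ∈ [31/40, 4/5) → index 7
j=8: u_8=97/108 ∈ [4/5, 1) → index 8

0 1 2 3 3 5 5 7 8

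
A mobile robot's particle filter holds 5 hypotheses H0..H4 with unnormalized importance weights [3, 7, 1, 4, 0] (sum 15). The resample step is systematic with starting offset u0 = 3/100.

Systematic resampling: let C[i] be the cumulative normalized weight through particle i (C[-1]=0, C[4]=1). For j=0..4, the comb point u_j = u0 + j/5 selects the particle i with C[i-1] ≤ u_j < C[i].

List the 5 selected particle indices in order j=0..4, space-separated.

C = [1/5, 2/3, 11/15, 1, 1]
j=0: u_0=3/100 ∈ [0, 1/5) → index 0
j=1: u_1=23/100 ∈ [1/5, 2/3) → index 1
j=2: u_2=43/100 ∈ [1/5, 2/3) → index 1
j=3: u_3=63/100 ∈ [1/5, 2/3) → index 1
j=4: u_4=83/100 ∈ [11/15, 1) → index 3

0 1 1 1 3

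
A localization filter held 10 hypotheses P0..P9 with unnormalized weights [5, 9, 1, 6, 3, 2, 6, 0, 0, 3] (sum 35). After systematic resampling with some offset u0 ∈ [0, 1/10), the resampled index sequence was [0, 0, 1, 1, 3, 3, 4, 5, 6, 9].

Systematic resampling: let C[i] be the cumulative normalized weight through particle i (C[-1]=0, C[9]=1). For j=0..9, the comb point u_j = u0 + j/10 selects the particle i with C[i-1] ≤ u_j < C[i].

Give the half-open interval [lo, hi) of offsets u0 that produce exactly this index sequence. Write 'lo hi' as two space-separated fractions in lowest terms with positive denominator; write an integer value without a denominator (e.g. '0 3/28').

1/35 3/70

C = [1/7, 2/5, 3/7, 3/5, 24/35, 26/35, 32/35, 32/35, 32/35, 1]
j=0 picked index 0: u0 ∈ [0, 1/7)
j=1 picked index 0: u0 ∈ [-1/10, 3/70)
j=2 picked index 1: u0 ∈ [-2/35, 1/5)
j=3 picked index 1: u0 ∈ [-11/70, 1/10)
j=4 picked index 3: u0 ∈ [1/35, 1/5)
j=5 picked index 3: u0 ∈ [-1/14, 1/10)
j=6 picked index 4: u0 ∈ [0, 3/35)
j=7 picked index 5: u0 ∈ [-1/70, 3/70)
j=8 picked index 6: u0 ∈ [-2/35, 4/35)
j=9 picked index 9: u0 ∈ [1/70, 1/10)
intersection: [1/35, 3/70)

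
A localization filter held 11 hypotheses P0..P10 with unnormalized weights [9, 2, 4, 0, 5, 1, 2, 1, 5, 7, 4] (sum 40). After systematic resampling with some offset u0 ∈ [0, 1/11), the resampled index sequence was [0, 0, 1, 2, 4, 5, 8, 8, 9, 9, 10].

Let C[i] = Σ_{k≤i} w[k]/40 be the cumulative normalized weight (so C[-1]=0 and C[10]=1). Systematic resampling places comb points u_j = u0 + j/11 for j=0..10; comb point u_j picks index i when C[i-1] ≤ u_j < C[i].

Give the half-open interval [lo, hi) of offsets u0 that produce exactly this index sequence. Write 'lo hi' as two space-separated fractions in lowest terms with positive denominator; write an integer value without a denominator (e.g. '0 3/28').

3/55 31/440

C = [9/40, 11/40, 3/8, 3/8, 1/2, 21/40, 23/40, 3/5, 29/40, 9/10, 1]
j=0 picked index 0: u0 ∈ [0, 9/40)
j=1 picked index 0: u0 ∈ [-1/11, 59/440)
j=2 picked index 1: u0 ∈ [19/440, 41/440)
j=3 picked index 2: u0 ∈ [1/440, 9/88)
j=4 picked index 4: u0 ∈ [1/88, 3/22)
j=5 picked index 5: u0 ∈ [1/22, 31/440)
j=6 picked index 8: u0 ∈ [3/55, 79/440)
j=7 picked index 8: u0 ∈ [-2/55, 39/440)
j=8 picked index 9: u0 ∈ [-1/440, 19/110)
j=9 picked index 9: u0 ∈ [-41/440, 9/110)
j=10 picked index 10: u0 ∈ [-1/110, 1/11)
intersection: [3/55, 31/440)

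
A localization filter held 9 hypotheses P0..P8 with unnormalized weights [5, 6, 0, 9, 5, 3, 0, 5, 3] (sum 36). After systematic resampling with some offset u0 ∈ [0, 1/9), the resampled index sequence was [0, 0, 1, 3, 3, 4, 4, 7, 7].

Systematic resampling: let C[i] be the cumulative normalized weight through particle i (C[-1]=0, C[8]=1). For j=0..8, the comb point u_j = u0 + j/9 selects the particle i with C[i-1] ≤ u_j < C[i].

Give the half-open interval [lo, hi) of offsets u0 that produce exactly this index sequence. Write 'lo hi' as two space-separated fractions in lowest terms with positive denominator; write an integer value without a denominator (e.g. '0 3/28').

C = [5/36, 11/36, 11/36, 5/9, 25/36, 7/9, 7/9, 11/12, 1]
j=0 picked index 0: u0 ∈ [0, 5/36)
j=1 picked index 0: u0 ∈ [-1/9, 1/36)
j=2 picked index 1: u0 ∈ [-1/12, 1/12)
j=3 picked index 3: u0 ∈ [-1/36, 2/9)
j=4 picked index 3: u0 ∈ [-5/36, 1/9)
j=5 picked index 4: u0 ∈ [0, 5/36)
j=6 picked index 4: u0 ∈ [-1/9, 1/36)
j=7 picked index 7: u0 ∈ [0, 5/36)
j=8 picked index 7: u0 ∈ [-1/9, 1/36)
intersection: [0, 1/36)

0 1/36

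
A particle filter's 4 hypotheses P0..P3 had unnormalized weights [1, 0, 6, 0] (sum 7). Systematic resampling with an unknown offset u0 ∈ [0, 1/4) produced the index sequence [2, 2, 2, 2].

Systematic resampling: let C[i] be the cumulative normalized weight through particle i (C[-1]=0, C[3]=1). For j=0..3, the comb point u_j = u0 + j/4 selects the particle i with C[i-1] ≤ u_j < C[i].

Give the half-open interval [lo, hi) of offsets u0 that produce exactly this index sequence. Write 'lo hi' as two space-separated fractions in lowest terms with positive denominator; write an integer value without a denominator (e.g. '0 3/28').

1/7 1/4

C = [1/7, 1/7, 1, 1]
j=0 picked index 2: u0 ∈ [1/7, 1)
j=1 picked index 2: u0 ∈ [-3/28, 3/4)
j=2 picked index 2: u0 ∈ [-5/14, 1/2)
j=3 picked index 2: u0 ∈ [-17/28, 1/4)
intersection: [1/7, 1/4)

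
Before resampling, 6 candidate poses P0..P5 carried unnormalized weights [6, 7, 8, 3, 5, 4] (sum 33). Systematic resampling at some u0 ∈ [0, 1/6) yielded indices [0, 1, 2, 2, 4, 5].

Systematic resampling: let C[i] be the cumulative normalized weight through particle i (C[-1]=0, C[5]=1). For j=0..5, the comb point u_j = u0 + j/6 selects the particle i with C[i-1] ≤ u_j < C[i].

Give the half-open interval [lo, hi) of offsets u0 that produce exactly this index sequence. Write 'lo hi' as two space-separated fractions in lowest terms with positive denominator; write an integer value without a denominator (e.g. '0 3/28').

C = [2/11, 13/33, 7/11, 8/11, 29/33, 1]
j=0 picked index 0: u0 ∈ [0, 2/11)
j=1 picked index 1: u0 ∈ [1/66, 5/22)
j=2 picked index 2: u0 ∈ [2/33, 10/33)
j=3 picked index 2: u0 ∈ [-7/66, 3/22)
j=4 picked index 4: u0 ∈ [2/33, 7/33)
j=5 picked index 5: u0 ∈ [1/22, 1/6)
intersection: [2/33, 3/22)

2/33 3/22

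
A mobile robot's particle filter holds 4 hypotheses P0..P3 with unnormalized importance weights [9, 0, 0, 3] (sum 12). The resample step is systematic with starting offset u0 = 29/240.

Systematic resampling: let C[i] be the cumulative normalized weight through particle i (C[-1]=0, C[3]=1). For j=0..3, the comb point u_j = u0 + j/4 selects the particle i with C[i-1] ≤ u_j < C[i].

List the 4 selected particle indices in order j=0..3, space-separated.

C = [3/4, 3/4, 3/4, 1]
j=0: u_0=29/240 ∈ [0, 3/4) → index 0
j=1: u_1=89/240 ∈ [0, 3/4) → index 0
j=2: u_2=149/240 ∈ [0, 3/4) → index 0
j=3: u_3=209/240 ∈ [3/4, 1) → index 3

0 0 0 3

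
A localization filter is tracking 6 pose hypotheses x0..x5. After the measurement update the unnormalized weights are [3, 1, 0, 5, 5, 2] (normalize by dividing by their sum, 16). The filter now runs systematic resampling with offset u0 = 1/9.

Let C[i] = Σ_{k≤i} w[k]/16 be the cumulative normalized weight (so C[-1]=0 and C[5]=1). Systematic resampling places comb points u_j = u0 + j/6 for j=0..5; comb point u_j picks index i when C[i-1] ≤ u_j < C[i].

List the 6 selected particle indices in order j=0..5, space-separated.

C = [3/16, 1/4, 1/4, 9/16, 7/8, 1]
j=0: u_0=1/9 ∈ [0, 3/16) → index 0
j=1: u_1=5/18 ∈ [1/4, 9/16) → index 3
j=2: u_2=4/9 ∈ [1/4, 9/16) → index 3
j=3: u_3=11/18 ∈ [9/16, 7/8) → index 4
j=4: u_4=7/9 ∈ [9/16, 7/8) → index 4
j=5: u_5=17/18 ∈ [7/8, 1) → index 5

0 3 3 4 4 5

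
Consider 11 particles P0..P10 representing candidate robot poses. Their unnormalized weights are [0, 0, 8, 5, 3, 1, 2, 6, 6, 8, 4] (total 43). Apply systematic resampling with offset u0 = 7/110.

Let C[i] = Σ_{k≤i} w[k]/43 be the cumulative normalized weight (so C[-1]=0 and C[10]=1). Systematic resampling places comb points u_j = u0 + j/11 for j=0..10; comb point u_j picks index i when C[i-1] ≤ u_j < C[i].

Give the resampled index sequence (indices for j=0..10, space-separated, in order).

C = [0, 0, 8/43, 13/43, 16/43, 17/43, 19/43, 25/43, 31/43, 39/43, 1]
j=0: u_0=7/110 ∈ [0, 8/43) → index 2
j=1: u_1=17/110 ∈ [0, 8/43) → index 2
j=2: u_2=27/110 ∈ [8/43, 13/43) → index 3
j=3: u_3=37/110 ∈ [13/43, 16/43) → index 4
j=4: u_4=47/110 ∈ [17/43, 19/43) → index 6
j=5: u_5=57/110 ∈ [19/43, 25/43) → index 7
j=6: u_6=67/110 ∈ [25/43, 31/43) → index 8
j=7: u_7=7/10 ∈ [25/43, 31/43) → index 8
j=8: u_8=87/110 ∈ [31/43, 39/43) → index 9
j=9: u_9=97/110 ∈ [31/43, 39/43) → index 9
j=10: u_10=107/110 ∈ [39/43, 1) → index 10

2 2 3 4 6 7 8 8 9 9 10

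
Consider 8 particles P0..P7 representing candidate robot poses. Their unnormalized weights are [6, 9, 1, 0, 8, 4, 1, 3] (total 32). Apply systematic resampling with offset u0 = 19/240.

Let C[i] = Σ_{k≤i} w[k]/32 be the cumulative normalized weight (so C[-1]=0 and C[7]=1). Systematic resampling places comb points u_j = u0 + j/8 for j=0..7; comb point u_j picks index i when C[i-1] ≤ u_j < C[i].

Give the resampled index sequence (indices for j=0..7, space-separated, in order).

0 1 1 1 4 4 5 7

C = [3/16, 15/32, 1/2, 1/2, 3/4, 7/8, 29/32, 1]
j=0: u_0=19/240 ∈ [0, 3/16) → index 0
j=1: u_1=49/240 ∈ [3/16, 15/32) → index 1
j=2: u_2=79/240 ∈ [3/16, 15/32) → index 1
j=3: u_3=109/240 ∈ [3/16, 15/32) → index 1
j=4: u_4=139/240 ∈ [1/2, 3/4) → index 4
j=5: u_5=169/240 ∈ [1/2, 3/4) → index 4
j=6: u_6=199/240 ∈ [3/4, 7/8) → index 5
j=7: u_7=229/240 ∈ [29/32, 1) → index 7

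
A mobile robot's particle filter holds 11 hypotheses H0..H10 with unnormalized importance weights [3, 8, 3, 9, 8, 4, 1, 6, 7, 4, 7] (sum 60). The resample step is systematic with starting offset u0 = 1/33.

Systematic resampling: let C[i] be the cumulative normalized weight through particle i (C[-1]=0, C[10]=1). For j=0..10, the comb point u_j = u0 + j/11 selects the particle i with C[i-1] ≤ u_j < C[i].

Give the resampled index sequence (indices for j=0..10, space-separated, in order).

0 1 2 3 4 4 5 7 8 9 10

C = [1/20, 11/60, 7/30, 23/60, 31/60, 7/12, 3/5, 7/10, 49/60, 53/60, 1]
j=0: u_0=1/33 ∈ [0, 1/20) → index 0
j=1: u_1=4/33 ∈ [1/20, 11/60) → index 1
j=2: u_2=7/33 ∈ [11/60, 7/30) → index 2
j=3: u_3=10/33 ∈ [7/30, 23/60) → index 3
j=4: u_4=13/33 ∈ [23/60, 31/60) → index 4
j=5: u_5=16/33 ∈ [23/60, 31/60) → index 4
j=6: u_6=19/33 ∈ [31/60, 7/12) → index 5
j=7: u_7=2/3 ∈ [3/5, 7/10) → index 7
j=8: u_8=25/33 ∈ [7/10, 49/60) → index 8
j=9: u_9=28/33 ∈ [49/60, 53/60) → index 9
j=10: u_10=31/33 ∈ [53/60, 1) → index 10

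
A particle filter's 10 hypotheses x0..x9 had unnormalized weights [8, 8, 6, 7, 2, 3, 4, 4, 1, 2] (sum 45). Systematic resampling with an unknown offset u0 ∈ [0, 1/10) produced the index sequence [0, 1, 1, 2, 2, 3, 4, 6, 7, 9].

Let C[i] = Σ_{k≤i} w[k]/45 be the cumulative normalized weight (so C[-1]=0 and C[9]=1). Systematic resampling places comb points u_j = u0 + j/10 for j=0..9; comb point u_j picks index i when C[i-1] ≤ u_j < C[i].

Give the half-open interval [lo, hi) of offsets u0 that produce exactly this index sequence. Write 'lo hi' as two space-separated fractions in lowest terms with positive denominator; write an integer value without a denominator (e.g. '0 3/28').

C = [8/45, 16/45, 22/45, 29/45, 31/45, 34/45, 38/45, 14/15, 43/45, 1]
j=0 picked index 0: u0 ∈ [0, 8/45)
j=1 picked index 1: u0 ∈ [7/90, 23/90)
j=2 picked index 1: u0 ∈ [-1/45, 7/45)
j=3 picked index 2: u0 ∈ [1/18, 17/90)
j=4 picked index 2: u0 ∈ [-2/45, 4/45)
j=5 picked index 3: u0 ∈ [-1/90, 13/90)
j=6 picked index 4: u0 ∈ [2/45, 4/45)
j=7 picked index 6: u0 ∈ [1/18, 13/90)
j=8 picked index 7: u0 ∈ [2/45, 2/15)
j=9 picked index 9: u0 ∈ [1/18, 1/10)
intersection: [7/90, 4/45)

7/90 4/45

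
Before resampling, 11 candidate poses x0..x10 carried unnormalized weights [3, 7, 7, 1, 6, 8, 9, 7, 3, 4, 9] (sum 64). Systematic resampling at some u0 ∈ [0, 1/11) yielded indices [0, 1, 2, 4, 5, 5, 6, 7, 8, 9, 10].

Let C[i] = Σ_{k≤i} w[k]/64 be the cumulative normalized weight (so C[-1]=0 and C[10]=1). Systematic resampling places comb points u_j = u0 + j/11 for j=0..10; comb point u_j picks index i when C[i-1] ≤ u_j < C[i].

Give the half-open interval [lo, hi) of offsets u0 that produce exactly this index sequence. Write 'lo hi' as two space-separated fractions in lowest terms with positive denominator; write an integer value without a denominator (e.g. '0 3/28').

1/44 29/704

C = [3/64, 5/32, 17/64, 9/32, 3/8, 1/2, 41/64, 3/4, 51/64, 55/64, 1]
j=0 picked index 0: u0 ∈ [0, 3/64)
j=1 picked index 1: u0 ∈ [-31/704, 23/352)
j=2 picked index 2: u0 ∈ [-9/352, 59/704)
j=3 picked index 4: u0 ∈ [3/352, 9/88)
j=4 picked index 5: u0 ∈ [1/88, 3/22)
j=5 picked index 5: u0 ∈ [-7/88, 1/22)
j=6 picked index 6: u0 ∈ [-1/22, 67/704)
j=7 picked index 7: u0 ∈ [3/704, 5/44)
j=8 picked index 8: u0 ∈ [1/44, 49/704)
j=9 picked index 9: u0 ∈ [-15/704, 29/704)
j=10 picked index 10: u0 ∈ [-35/704, 1/11)
intersection: [1/44, 29/704)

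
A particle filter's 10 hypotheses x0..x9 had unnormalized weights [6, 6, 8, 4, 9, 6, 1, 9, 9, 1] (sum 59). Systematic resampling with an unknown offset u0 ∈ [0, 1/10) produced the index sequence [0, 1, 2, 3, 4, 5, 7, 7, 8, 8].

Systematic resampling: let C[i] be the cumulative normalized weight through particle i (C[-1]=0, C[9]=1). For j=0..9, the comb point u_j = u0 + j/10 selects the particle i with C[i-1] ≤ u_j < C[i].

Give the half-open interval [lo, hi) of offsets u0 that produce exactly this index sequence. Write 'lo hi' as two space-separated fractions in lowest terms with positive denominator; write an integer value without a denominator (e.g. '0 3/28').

C = [6/59, 12/59, 20/59, 24/59, 33/59, 39/59, 40/59, 49/59, 58/59, 1]
j=0 picked index 0: u0 ∈ [0, 6/59)
j=1 picked index 1: u0 ∈ [1/590, 61/590)
j=2 picked index 2: u0 ∈ [1/295, 41/295)
j=3 picked index 3: u0 ∈ [23/590, 63/590)
j=4 picked index 4: u0 ∈ [2/295, 47/295)
j=5 picked index 5: u0 ∈ [7/118, 19/118)
j=6 picked index 7: u0 ∈ [23/295, 68/295)
j=7 picked index 7: u0 ∈ [-13/590, 77/590)
j=8 picked index 8: u0 ∈ [9/295, 54/295)
j=9 picked index 8: u0 ∈ [-41/590, 49/590)
intersection: [23/295, 49/590)

23/295 49/590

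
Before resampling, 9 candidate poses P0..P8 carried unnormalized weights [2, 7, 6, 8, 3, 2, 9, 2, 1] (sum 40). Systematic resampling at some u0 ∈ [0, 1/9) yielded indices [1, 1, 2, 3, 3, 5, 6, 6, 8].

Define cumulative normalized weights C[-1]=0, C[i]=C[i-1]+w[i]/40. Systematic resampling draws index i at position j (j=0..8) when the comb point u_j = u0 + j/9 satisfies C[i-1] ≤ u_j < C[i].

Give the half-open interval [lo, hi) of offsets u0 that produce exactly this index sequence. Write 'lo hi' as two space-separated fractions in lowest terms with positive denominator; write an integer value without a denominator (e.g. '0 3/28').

17/180 1/9

C = [1/20, 9/40, 3/8, 23/40, 13/20, 7/10, 37/40, 39/40, 1]
j=0 picked index 1: u0 ∈ [1/20, 9/40)
j=1 picked index 1: u0 ∈ [-11/180, 41/360)
j=2 picked index 2: u0 ∈ [1/360, 11/72)
j=3 picked index 3: u0 ∈ [1/24, 29/120)
j=4 picked index 3: u0 ∈ [-5/72, 47/360)
j=5 picked index 5: u0 ∈ [17/180, 13/90)
j=6 picked index 6: u0 ∈ [1/30, 31/120)
j=7 picked index 6: u0 ∈ [-7/90, 53/360)
j=8 picked index 8: u0 ∈ [31/360, 1/9)
intersection: [17/180, 1/9)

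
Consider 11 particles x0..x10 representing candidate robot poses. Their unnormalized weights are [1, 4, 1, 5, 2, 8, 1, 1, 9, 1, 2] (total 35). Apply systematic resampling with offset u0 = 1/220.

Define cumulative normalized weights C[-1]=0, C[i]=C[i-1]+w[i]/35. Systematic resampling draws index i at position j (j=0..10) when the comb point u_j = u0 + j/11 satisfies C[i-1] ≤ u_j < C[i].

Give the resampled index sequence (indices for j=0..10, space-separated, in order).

C = [1/35, 1/7, 6/35, 11/35, 13/35, 3/5, 22/35, 23/35, 32/35, 33/35, 1]
j=0: u_0=1/220 ∈ [0, 1/35) → index 0
j=1: u_1=21/220 ∈ [1/35, 1/7) → index 1
j=2: u_2=41/220 ∈ [6/35, 11/35) → index 3
j=3: u_3=61/220 ∈ [6/35, 11/35) → index 3
j=4: u_4=81/220 ∈ [11/35, 13/35) → index 4
j=5: u_5=101/220 ∈ [13/35, 3/5) → index 5
j=6: u_6=11/20 ∈ [13/35, 3/5) → index 5
j=7: u_7=141/220 ∈ [22/35, 23/35) → index 7
j=8: u_8=161/220 ∈ [23/35, 32/35) → index 8
j=9: u_9=181/220 ∈ [23/35, 32/35) → index 8
j=10: u_10=201/220 ∈ [23/35, 32/35) → index 8

0 1 3 3 4 5 5 7 8 8 8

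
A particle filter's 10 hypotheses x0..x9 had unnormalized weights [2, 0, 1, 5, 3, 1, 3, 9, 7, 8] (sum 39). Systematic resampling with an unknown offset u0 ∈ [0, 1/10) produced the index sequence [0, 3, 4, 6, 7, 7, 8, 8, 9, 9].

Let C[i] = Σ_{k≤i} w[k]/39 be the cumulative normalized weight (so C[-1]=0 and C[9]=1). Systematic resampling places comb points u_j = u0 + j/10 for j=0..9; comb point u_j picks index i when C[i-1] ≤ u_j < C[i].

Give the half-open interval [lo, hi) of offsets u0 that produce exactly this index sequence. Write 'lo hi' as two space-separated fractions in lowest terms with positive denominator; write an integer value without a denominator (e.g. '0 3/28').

C = [2/39, 2/39, 1/13, 8/39, 11/39, 4/13, 5/13, 8/13, 31/39, 1]
j=0 picked index 0: u0 ∈ [0, 2/39)
j=1 picked index 3: u0 ∈ [-3/130, 41/390)
j=2 picked index 4: u0 ∈ [1/195, 16/195)
j=3 picked index 6: u0 ∈ [1/130, 11/130)
j=4 picked index 7: u0 ∈ [-1/65, 14/65)
j=5 picked index 7: u0 ∈ [-3/26, 3/26)
j=6 picked index 8: u0 ∈ [1/65, 38/195)
j=7 picked index 8: u0 ∈ [-11/130, 37/390)
j=8 picked index 9: u0 ∈ [-1/195, 1/5)
j=9 picked index 9: u0 ∈ [-41/390, 1/10)
intersection: [1/65, 2/39)

1/65 2/39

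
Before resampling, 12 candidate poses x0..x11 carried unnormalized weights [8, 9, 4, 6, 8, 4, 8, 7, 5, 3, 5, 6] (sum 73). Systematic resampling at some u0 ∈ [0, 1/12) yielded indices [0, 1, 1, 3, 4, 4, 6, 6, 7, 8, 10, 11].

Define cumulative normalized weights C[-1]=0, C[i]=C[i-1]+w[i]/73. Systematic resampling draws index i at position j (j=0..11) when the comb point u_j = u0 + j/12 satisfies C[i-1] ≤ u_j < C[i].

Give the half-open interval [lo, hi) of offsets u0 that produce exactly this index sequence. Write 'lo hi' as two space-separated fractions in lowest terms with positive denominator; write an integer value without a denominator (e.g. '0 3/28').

11/292 17/292

C = [8/73, 17/73, 21/73, 27/73, 35/73, 39/73, 47/73, 54/73, 59/73, 62/73, 67/73, 1]
j=0 picked index 0: u0 ∈ [0, 8/73)
j=1 picked index 1: u0 ∈ [23/876, 131/876)
j=2 picked index 1: u0 ∈ [-25/438, 29/438)
j=3 picked index 3: u0 ∈ [11/292, 35/292)
j=4 picked index 4: u0 ∈ [8/219, 32/219)
j=5 picked index 4: u0 ∈ [-41/876, 55/876)
j=6 picked index 6: u0 ∈ [5/146, 21/146)
j=7 picked index 6: u0 ∈ [-43/876, 53/876)
j=8 picked index 7: u0 ∈ [-5/219, 16/219)
j=9 picked index 8: u0 ∈ [-3/292, 17/292)
j=10 picked index 10: u0 ∈ [7/438, 37/438)
j=11 picked index 11: u0 ∈ [1/876, 1/12)
intersection: [11/292, 17/292)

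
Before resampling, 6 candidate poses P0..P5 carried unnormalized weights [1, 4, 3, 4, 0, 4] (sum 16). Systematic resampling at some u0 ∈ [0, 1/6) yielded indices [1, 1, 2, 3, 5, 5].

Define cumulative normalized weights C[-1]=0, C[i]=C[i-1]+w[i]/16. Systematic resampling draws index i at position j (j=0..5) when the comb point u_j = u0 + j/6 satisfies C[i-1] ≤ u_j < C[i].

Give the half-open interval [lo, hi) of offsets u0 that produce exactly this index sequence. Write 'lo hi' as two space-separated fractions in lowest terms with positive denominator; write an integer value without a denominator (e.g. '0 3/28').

C = [1/16, 5/16, 1/2, 3/4, 3/4, 1]
j=0 picked index 1: u0 ∈ [1/16, 5/16)
j=1 picked index 1: u0 ∈ [-5/48, 7/48)
j=2 picked index 2: u0 ∈ [-1/48, 1/6)
j=3 picked index 3: u0 ∈ [0, 1/4)
j=4 picked index 5: u0 ∈ [1/12, 1/3)
j=5 picked index 5: u0 ∈ [-1/12, 1/6)
intersection: [1/12, 7/48)

1/12 7/48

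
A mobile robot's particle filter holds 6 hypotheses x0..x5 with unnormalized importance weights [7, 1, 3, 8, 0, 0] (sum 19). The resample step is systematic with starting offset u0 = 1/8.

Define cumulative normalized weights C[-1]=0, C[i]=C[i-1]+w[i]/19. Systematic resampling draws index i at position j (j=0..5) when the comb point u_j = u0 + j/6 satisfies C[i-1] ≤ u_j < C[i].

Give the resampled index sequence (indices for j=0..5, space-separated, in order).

0 0 2 3 3 3

C = [7/19, 8/19, 11/19, 1, 1, 1]
j=0: u_0=1/8 ∈ [0, 7/19) → index 0
j=1: u_1=7/24 ∈ [0, 7/19) → index 0
j=2: u_2=11/24 ∈ [8/19, 11/19) → index 2
j=3: u_3=5/8 ∈ [11/19, 1) → index 3
j=4: u_4=19/24 ∈ [11/19, 1) → index 3
j=5: u_5=23/24 ∈ [11/19, 1) → index 3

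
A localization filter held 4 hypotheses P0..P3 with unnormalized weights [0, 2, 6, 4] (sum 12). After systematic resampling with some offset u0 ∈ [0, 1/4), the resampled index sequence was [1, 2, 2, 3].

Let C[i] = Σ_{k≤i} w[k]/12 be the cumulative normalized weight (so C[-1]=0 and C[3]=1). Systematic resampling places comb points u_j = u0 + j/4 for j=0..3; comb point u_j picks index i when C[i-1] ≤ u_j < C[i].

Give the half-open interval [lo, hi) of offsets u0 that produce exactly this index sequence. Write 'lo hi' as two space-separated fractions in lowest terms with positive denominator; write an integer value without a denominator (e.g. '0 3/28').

0 1/6

C = [0, 1/6, 2/3, 1]
j=0 picked index 1: u0 ∈ [0, 1/6)
j=1 picked index 2: u0 ∈ [-1/12, 5/12)
j=2 picked index 2: u0 ∈ [-1/3, 1/6)
j=3 picked index 3: u0 ∈ [-1/12, 1/4)
intersection: [0, 1/6)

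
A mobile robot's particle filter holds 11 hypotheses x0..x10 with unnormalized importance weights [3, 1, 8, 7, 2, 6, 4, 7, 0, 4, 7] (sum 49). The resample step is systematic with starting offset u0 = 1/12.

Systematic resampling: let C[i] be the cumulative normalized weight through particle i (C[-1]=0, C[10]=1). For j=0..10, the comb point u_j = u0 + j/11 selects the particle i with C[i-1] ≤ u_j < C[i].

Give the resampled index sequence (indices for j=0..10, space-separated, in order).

C = [3/49, 4/49, 12/49, 19/49, 3/7, 27/49, 31/49, 38/49, 38/49, 6/7, 1]
j=0: u_0=1/12 ∈ [4/49, 12/49) → index 2
j=1: u_1=23/132 ∈ [4/49, 12/49) → index 2
j=2: u_2=35/132 ∈ [12/49, 19/49) → index 3
j=3: u_3=47/132 ∈ [12/49, 19/49) → index 3
j=4: u_4=59/132 ∈ [3/7, 27/49) → index 5
j=5: u_5=71/132 ∈ [3/7, 27/49) → index 5
j=6: u_6=83/132 ∈ [27/49, 31/49) → index 6
j=7: u_7=95/132 ∈ [31/49, 38/49) → index 7
j=8: u_8=107/132 ∈ [38/49, 6/7) → index 9
j=9: u_9=119/132 ∈ [6/7, 1) → index 10
j=10: u_10=131/132 ∈ [6/7, 1) → index 10

2 2 3 3 5 5 6 7 9 10 10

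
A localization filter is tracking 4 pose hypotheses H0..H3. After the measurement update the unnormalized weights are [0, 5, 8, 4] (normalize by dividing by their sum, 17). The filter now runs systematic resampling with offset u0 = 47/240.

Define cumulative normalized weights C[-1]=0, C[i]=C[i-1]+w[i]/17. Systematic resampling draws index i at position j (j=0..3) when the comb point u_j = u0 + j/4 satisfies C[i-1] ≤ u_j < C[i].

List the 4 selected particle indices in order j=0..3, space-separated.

1 2 2 3

C = [0, 5/17, 13/17, 1]
j=0: u_0=47/240 ∈ [0, 5/17) → index 1
j=1: u_1=107/240 ∈ [5/17, 13/17) → index 2
j=2: u_2=167/240 ∈ [5/17, 13/17) → index 2
j=3: u_3=227/240 ∈ [13/17, 1) → index 3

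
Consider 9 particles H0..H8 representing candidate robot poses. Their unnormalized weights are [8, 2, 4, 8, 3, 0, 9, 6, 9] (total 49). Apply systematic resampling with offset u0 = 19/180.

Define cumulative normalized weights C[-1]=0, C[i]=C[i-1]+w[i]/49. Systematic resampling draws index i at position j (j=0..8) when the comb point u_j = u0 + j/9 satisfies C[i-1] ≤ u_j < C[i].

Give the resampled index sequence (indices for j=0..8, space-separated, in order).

C = [8/49, 10/49, 2/7, 22/49, 25/49, 25/49, 34/49, 40/49, 1]
j=0: u_0=19/180 ∈ [0, 8/49) → index 0
j=1: u_1=13/60 ∈ [10/49, 2/7) → index 2
j=2: u_2=59/180 ∈ [2/7, 22/49) → index 3
j=3: u_3=79/180 ∈ [2/7, 22/49) → index 3
j=4: u_4=11/20 ∈ [25/49, 34/49) → index 6
j=5: u_5=119/180 ∈ [25/49, 34/49) → index 6
j=6: u_6=139/180 ∈ [34/49, 40/49) → index 7
j=7: u_7=53/60 ∈ [40/49, 1) → index 8
j=8: u_8=179/180 ∈ [40/49, 1) → index 8

0 2 3 3 6 6 7 8 8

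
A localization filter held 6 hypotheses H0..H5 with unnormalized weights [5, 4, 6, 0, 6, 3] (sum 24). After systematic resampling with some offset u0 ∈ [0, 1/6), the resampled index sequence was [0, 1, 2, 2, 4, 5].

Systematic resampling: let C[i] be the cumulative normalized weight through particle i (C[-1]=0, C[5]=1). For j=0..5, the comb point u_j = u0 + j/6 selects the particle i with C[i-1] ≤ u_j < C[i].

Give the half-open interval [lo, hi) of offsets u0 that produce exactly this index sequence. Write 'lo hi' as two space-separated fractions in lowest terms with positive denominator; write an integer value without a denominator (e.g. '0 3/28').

1/24 1/8

C = [5/24, 3/8, 5/8, 5/8, 7/8, 1]
j=0 picked index 0: u0 ∈ [0, 5/24)
j=1 picked index 1: u0 ∈ [1/24, 5/24)
j=2 picked index 2: u0 ∈ [1/24, 7/24)
j=3 picked index 2: u0 ∈ [-1/8, 1/8)
j=4 picked index 4: u0 ∈ [-1/24, 5/24)
j=5 picked index 5: u0 ∈ [1/24, 1/6)
intersection: [1/24, 1/8)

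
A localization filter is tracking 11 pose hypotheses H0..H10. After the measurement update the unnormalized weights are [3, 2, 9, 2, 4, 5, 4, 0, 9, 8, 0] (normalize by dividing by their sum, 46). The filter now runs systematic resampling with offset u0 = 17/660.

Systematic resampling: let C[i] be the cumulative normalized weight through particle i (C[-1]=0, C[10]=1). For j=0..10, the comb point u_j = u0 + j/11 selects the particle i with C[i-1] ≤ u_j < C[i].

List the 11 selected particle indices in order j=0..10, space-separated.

0 2 2 2 4 5 6 8 8 9 9

C = [3/46, 5/46, 7/23, 8/23, 10/23, 25/46, 29/46, 29/46, 19/23, 1, 1]
j=0: u_0=17/660 ∈ [0, 3/46) → index 0
j=1: u_1=7/60 ∈ [5/46, 7/23) → index 2
j=2: u_2=137/660 ∈ [5/46, 7/23) → index 2
j=3: u_3=197/660 ∈ [5/46, 7/23) → index 2
j=4: u_4=257/660 ∈ [8/23, 10/23) → index 4
j=5: u_5=317/660 ∈ [10/23, 25/46) → index 5
j=6: u_6=377/660 ∈ [25/46, 29/46) → index 6
j=7: u_7=437/660 ∈ [29/46, 19/23) → index 8
j=8: u_8=497/660 ∈ [29/46, 19/23) → index 8
j=9: u_9=557/660 ∈ [19/23, 1) → index 9
j=10: u_10=617/660 ∈ [19/23, 1) → index 9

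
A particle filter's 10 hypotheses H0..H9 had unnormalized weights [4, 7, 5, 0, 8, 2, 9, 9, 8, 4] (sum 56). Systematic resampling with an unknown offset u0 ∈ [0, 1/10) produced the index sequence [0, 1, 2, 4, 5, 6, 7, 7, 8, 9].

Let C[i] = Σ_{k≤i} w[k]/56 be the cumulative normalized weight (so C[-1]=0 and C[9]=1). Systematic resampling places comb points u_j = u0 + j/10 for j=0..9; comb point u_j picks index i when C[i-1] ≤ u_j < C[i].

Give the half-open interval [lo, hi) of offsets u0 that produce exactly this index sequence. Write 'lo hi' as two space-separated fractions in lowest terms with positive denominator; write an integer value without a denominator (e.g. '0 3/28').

1/35 9/140

C = [1/14, 11/56, 2/7, 2/7, 3/7, 13/28, 5/8, 11/14, 13/14, 1]
j=0 picked index 0: u0 ∈ [0, 1/14)
j=1 picked index 1: u0 ∈ [-1/35, 27/280)
j=2 picked index 2: u0 ∈ [-1/280, 3/35)
j=3 picked index 4: u0 ∈ [-1/70, 9/70)
j=4 picked index 5: u0 ∈ [1/35, 9/140)
j=5 picked index 6: u0 ∈ [-1/28, 1/8)
j=6 picked index 7: u0 ∈ [1/40, 13/70)
j=7 picked index 7: u0 ∈ [-3/40, 3/35)
j=8 picked index 8: u0 ∈ [-1/70, 9/70)
j=9 picked index 9: u0 ∈ [1/35, 1/10)
intersection: [1/35, 9/140)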